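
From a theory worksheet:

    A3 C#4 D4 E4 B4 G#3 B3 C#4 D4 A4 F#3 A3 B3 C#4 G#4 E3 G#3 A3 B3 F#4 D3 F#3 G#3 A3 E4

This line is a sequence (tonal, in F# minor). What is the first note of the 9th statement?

G#2

Taking 5-note groups, the heads are A3, G#3, F#3, E3, D3: the pattern moves down a 2nd.
Extending the heads down a 2nd: C#3 → B2 → A2 → G#2.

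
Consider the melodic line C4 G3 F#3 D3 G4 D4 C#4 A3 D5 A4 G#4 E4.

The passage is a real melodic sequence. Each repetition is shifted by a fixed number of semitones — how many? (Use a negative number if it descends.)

The 4-note cells begin on C4, G4, D5 — each up a 5th from the last.
C4 to G4 spans +7 semitones.

7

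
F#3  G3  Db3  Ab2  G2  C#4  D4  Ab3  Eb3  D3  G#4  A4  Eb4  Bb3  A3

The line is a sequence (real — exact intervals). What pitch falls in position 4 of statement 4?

The unit is 5 notes. Position-4 pitches of the 3 shown cells: Ab2, Eb3, Bb3.
From Bb3, up a 5th gives F4.

F4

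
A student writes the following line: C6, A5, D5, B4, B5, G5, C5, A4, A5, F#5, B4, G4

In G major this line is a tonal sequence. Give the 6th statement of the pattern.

E5 C5 F#4 D4

Unit = 4 notes; the statements start on C6, B5, A5, moving down a 2nd each time.
Extending down a 2nd: G5 → F#5 → E5.
Statement 6 starts on E5 and keeps the same diatonic contour: E5 C5 F#4 D4.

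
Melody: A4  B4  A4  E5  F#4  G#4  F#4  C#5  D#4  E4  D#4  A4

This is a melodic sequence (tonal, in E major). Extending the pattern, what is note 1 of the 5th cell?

The unit is 4 notes. Position-1 pitches of the 3 shown cells: A4, F#4, D#4.
Carrying that down a 3rd forward: B3 → G#3.

G#3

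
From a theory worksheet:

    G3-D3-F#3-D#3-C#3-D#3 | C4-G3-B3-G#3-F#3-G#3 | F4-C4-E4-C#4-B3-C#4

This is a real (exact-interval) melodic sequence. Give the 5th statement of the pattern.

Unit = 6 notes; the statements start on G3, C4, F4, moving up a 4th each time.
Extending up a 4th: Bb4 → Eb5.
Statement 5 starts on Eb5 and keeps the same exact contour: Eb5 Bb4 D5 B4 A4 B4.

Eb5 Bb4 D5 B4 A4 B4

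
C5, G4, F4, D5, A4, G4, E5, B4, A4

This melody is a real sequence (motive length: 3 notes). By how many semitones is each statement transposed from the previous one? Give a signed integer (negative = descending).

2

Taking 3-note groups, the heads are C5, D5, E5: the pattern moves up a 2nd.
C5→D5 is 74 − 72 = 2 semitones.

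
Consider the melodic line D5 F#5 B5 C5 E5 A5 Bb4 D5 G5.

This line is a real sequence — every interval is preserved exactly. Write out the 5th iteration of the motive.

With a 3-note motive the entries are D5, C5, Bb4, each down a 2nd from the previous.
Carrying on: Ab4 → Gb4.
Statement 5 starts on Gb4 and keeps the same exact contour: Gb4 Bb4 Eb5.

Gb4 Bb4 Eb5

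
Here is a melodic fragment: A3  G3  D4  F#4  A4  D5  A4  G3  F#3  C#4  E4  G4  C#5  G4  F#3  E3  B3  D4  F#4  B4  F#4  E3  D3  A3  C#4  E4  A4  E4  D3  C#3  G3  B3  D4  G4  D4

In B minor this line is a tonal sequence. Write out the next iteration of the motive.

The 7-note cells begin on A3, G3, F#3, E3, D3 — each down a 2nd from the last.
So cell 6 is C#3 B2 F#3 A3 C#4 F#4 C#4.

C#3 B2 F#3 A3 C#4 F#4 C#4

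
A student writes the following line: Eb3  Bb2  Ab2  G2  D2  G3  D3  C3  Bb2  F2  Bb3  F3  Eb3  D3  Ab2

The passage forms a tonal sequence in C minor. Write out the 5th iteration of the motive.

F4 C4 Bb3 Ab3 Eb3

With a 5-note motive the entries are Eb3, G3, Bb3, each up a 3rd from the previous.
Carrying on: D4 → F4.
From F4 the diatonic shape gives F4 C4 Bb3 Ab3 Eb3.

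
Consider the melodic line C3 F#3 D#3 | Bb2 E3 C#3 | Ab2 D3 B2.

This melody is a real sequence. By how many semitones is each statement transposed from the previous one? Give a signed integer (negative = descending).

With a 3-note motive the entries are C3, Bb2, Ab2, each down a 2nd from the previous.
C3→Bb2 is 46 − 48 = -2 semitones.

-2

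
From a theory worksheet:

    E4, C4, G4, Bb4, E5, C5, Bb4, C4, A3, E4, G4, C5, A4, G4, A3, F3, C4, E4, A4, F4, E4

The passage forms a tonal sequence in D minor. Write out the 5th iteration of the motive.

Unit = 7 notes; the statements start on E4, C4, A3, moving down a 3rd each time.
Extending down a 3rd: F3 → D3.
Statement 5 starts on D3 and keeps the same diatonic contour: D3 Bb2 F3 A3 D4 Bb3 A3.

D3 Bb2 F3 A3 D4 Bb3 A3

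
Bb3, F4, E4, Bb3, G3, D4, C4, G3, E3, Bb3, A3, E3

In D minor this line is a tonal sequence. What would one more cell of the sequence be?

Unit = 4 notes; the statements start on Bb3, G3, E3, moving down a 3rd each time.
Statement 4 starts on C3 and keeps the same diatonic contour: C3 G3 F3 C3.

C3 G3 F3 C3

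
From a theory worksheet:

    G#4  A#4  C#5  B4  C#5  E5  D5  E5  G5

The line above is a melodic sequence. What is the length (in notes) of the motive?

3

9 notes total. Splitting into 3 groups of 3:
G#4 A#4 C#5 | B4 C#5 E5 | D5 E5 G5
That's a consistent up a 3rd shift per cell, and no other grouping gives one.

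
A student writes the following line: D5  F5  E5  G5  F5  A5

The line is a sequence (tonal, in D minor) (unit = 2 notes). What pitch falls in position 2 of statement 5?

C6

The unit is 2 notes. Position-2 pitches of the 3 shown cells: F5, G5, A5.
Carrying that up a 2nd forward: Bb5 → C6.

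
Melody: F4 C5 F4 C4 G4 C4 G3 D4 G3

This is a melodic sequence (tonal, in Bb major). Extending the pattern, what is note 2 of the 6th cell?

Grouping in 3s, the 2nd note of each cell is C5, G4, D4.
Extending down a 4th: A3 → Eb3 → Bb2.

Bb2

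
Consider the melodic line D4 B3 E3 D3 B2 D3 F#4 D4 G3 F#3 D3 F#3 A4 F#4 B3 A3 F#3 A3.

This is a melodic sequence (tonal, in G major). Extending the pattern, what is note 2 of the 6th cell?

E5

Grouping in 6s, the 2nd note of each cell is B3, D4, F#4.
Extending up a 3rd: A4 → C5 → E5.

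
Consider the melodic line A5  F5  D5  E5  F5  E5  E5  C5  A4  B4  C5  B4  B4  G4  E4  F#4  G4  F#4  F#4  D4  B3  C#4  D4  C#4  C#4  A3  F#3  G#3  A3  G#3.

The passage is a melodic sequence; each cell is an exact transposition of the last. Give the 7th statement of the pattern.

D#3 B2 G#2 A#2 B2 A#2

Taking 6-note groups, the heads are A5, E5, B4, F#4, C#4: the pattern moves down a 4th.
Carrying on: G#3 → D#3.
So cell 7 is D#3 B2 G#2 A#2 B2 A#2.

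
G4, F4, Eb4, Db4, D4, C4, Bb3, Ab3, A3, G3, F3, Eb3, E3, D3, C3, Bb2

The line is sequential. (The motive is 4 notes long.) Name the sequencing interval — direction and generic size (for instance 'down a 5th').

The 4-note cells begin on G4, D4, A3, E3 — each down a 4th from the last.
G4 to D4 is down a 4th.

down a 4th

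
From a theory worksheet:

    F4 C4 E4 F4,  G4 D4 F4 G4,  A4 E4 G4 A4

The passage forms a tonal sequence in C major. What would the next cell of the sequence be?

B4 F4 A4 B4

The 4-note cells begin on F4, G4, A4 — each up a 2nd from the last.
So cell 4 is B4 F4 A4 B4.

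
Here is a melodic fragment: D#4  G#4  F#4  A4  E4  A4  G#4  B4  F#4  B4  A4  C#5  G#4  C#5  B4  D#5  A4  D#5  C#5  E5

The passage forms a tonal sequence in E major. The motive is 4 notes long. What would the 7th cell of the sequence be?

C#5 F#5 E5 G#5

Taking 4-note groups, the heads are D#4, E4, F#4, G#4, A4: the pattern moves up a 2nd.
Carrying on: B4 → C#5.
So cell 7 is C#5 F#5 E5 G#5.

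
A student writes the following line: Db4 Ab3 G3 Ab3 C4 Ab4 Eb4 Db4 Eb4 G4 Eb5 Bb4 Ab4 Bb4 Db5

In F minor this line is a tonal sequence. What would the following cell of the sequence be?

Bb5 F5 Eb5 F5 Ab5

With a 5-note motive the entries are Db4, Ab4, Eb5, each up a 5th from the previous.
So cell 4 is Bb5 F5 Eb5 F5 Ab5.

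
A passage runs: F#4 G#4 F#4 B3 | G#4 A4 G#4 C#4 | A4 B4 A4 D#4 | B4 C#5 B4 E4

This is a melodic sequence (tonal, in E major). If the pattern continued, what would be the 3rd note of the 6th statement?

The unit is 4 notes. Position-3 pitches of the 4 shown cells: F#4, G#4, A4, B4.
Extending up a 2nd: C#5 → D#5.

D#5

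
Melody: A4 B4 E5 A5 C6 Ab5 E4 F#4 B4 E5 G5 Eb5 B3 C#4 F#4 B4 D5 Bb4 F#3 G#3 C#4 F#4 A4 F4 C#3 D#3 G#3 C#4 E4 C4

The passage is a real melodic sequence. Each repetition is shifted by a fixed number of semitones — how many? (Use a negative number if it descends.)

The 6-note cells begin on A4, E4, B3, F#3, C#3 — each down a 4th from the last.
A4→E4 is 64 − 69 = -5 semitones.

-5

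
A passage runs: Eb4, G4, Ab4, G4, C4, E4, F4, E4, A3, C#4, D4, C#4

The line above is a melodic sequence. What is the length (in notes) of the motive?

4

There are 12 notes; a 4-note unit gives 3 cells:
Eb4 G4 Ab4 G4 | C4 E4 F4 E4 | A3 C#4 D4 C#4
That's a consistent down a 3rd shift per cell, and no other grouping gives one.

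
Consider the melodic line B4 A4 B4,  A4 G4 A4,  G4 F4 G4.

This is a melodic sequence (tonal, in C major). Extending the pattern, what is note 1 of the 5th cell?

E4

With 3-note cells, note 1 of each statement runs B4, A4, G4.
Carrying that down a 2nd forward: F4 → E4.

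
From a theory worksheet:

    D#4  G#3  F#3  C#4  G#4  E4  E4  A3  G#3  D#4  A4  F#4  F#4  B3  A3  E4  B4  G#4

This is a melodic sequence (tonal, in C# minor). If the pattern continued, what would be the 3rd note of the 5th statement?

With 6-note cells, note 3 of each statement runs F#3, G#3, A3.
Extending up a 2nd: B3 → C#4.

C#4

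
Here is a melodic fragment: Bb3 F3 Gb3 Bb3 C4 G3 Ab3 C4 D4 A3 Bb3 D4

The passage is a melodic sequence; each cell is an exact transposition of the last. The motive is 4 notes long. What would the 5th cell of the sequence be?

With a 4-note motive the entries are Bb3, C4, D4, each up a 2nd from the previous.
Continuing the starts: E4 → F#4.
From F#4 the exact shape gives F#4 C#4 D4 F#4.

F#4 C#4 D4 F#4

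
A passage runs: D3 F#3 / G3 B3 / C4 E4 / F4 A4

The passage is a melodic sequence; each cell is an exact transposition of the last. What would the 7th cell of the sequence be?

Taking 2-note groups, the heads are D3, G3, C4, F4: the pattern moves up a 4th.
Extending up a 4th: Bb4 → Eb5 → Ab5.
From Ab5 the exact shape gives Ab5 C6.

Ab5 C6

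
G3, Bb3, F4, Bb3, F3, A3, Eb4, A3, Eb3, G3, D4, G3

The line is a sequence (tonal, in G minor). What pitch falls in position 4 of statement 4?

F3

Grouping in 4s, the 4th note of each cell is Bb3, A3, G3.
One more down a 2nd gives F3.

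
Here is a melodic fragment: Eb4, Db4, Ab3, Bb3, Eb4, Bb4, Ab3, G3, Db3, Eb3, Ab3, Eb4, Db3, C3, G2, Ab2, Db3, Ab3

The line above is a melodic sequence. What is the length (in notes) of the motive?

6

18 notes total. Splitting into 3 groups of 6:
Eb4 Db4 Ab3 Bb3 Eb4 Bb4 | Ab3 G3 Db3 Eb3 Ab3 Eb4 | Db3 C3 G2 Ab2 Db3 Ab3
Each cell is the previous one down a 5th — so the unit is 6 notes.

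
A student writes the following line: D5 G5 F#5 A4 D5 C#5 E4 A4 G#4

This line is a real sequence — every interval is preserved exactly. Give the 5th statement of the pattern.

Taking 3-note groups, the heads are D5, A4, E4: the pattern moves down a 4th.
Carrying on: B3 → F#3.
From F#3 the exact shape gives F#3 B3 A#3.

F#3 B3 A#3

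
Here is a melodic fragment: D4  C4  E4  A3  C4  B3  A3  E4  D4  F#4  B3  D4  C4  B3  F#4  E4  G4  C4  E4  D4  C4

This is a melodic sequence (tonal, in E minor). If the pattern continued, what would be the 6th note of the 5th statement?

With 7-note cells, note 6 of each statement runs B3, C4, D4.
Extending up a 2nd: E4 → F#4.

F#4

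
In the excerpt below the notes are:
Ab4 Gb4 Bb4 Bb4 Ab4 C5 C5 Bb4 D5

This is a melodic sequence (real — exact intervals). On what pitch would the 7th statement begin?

G#5

The 3-note cells begin on Ab4, Bb4, C5 — each up a 2nd from the last.
Extending the heads up a 2nd: D5 → E5 → F#5 → G#5.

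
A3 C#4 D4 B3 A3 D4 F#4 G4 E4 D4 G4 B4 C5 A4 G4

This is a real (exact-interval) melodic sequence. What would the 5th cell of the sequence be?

F5 A5 Bb5 G5 F5

Unit = 5 notes; the statements start on A3, D4, G4, moving up a 4th each time.
Continuing the starts: C5 → F5.
Statement 5 starts on F5 and keeps the same exact contour: F5 A5 Bb5 G5 F5.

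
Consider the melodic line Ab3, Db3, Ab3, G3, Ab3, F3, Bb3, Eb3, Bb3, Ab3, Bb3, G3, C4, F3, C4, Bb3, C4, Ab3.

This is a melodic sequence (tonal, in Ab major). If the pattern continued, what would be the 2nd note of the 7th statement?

Grouping in 6s, the 2nd note of each cell is Db3, Eb3, F3.
Extending up a 2nd: G3 → Ab3 → Bb3 → C4.

C4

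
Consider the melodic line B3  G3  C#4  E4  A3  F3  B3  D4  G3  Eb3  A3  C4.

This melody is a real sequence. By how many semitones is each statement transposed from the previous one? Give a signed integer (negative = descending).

-2

The 4-note cells begin on B3, A3, G3 — each down a 2nd from the last.
B3 to A3 spans -2 semitones.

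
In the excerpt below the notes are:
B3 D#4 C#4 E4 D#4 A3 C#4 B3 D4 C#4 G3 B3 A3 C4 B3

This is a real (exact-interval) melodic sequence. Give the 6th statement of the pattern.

The 5-note cells begin on B3, A3, G3 — each down a 2nd from the last.
Extending down a 2nd: F3 → Eb3 → Db3.
From Db3 the exact shape gives Db3 F3 Eb3 Gb3 F3.

Db3 F3 Eb3 Gb3 F3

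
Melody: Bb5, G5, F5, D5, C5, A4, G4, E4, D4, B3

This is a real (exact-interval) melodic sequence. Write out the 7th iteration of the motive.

The 2-note cells begin on Bb5, F5, C5, G4, D4 — each down a 4th from the last.
Carrying on: A3 → E3.
Statement 7 starts on E3 and keeps the same exact contour: E3 C#3.

E3 C#3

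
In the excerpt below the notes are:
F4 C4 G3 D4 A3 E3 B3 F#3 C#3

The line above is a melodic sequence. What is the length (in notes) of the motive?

9 notes total. Splitting into 3 groups of 3:
F4 C4 G3 | D4 A3 E3 | B3 F#3 C#3
Every group is a transposition down a 3rd of the one before; no shorter unit works.

3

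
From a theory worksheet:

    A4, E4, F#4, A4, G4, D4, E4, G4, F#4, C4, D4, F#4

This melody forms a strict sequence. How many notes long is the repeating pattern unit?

4

There are 12 notes; a 4-note unit gives 3 cells:
A4 E4 F#4 A4 | G4 D4 E4 G4 | F#4 C4 D4 F#4
Every group is a transposition down a 2nd of the one before; no shorter unit works.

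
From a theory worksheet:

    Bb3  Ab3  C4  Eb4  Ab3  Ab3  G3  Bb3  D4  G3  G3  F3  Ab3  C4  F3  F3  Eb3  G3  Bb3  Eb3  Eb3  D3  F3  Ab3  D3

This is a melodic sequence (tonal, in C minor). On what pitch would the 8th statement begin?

Bb2

Taking 5-note groups, the heads are Bb3, Ab3, G3, F3, Eb3: the pattern moves down a 2nd.
Continuing: D3 → C3 → Bb2. Statement 8 starts on Bb2.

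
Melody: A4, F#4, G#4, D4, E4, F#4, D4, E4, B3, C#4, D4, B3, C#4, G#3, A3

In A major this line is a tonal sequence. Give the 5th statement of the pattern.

G#3 E3 F#3 C#3 D3

Unit = 5 notes; the statements start on A4, F#4, D4, moving down a 3rd each time.
Continuing the starts: B3 → G#3.
So cell 5 is G#3 E3 F#3 C#3 D3.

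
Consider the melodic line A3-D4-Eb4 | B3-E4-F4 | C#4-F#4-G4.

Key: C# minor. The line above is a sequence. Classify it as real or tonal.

real

Each cell has the same semitone pattern (5, 1) — intervals are preserved exactly.
And D4 lies outside C# minor, so the sequence is real rather than tonal.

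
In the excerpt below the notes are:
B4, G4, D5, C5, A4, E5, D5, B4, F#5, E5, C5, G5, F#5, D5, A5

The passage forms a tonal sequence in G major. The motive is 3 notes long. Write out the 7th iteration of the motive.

Unit = 3 notes; the statements start on B4, C5, D5, E5, F#5, moving up a 2nd each time.
Continuing the starts: G5 → A5.
Statement 7 starts on A5 and keeps the same diatonic contour: A5 F#5 C6.

A5 F#5 C6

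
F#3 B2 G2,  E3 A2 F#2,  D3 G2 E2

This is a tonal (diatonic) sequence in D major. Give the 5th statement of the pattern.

B2 E2 C#2

With a 3-note motive the entries are F#3, E3, D3, each down a 2nd from the previous.
Carrying on: C#3 → B2.
So cell 5 is B2 E2 C#2.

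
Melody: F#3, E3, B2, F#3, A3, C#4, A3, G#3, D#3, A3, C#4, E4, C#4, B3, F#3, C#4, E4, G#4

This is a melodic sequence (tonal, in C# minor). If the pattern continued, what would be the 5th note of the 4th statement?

The unit is 6 notes. Position-5 pitches of the 3 shown cells: A3, C#4, E4.
One more up a 3rd gives G#4.

G#4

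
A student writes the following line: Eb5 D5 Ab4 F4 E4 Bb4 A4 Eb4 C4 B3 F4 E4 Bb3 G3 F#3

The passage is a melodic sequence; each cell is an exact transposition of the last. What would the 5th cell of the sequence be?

G3 F#3 C3 A2 G#2

With a 5-note motive the entries are Eb5, Bb4, F4, each down a 4th from the previous.
Continuing the starts: C4 → G3.
From G3 the exact shape gives G3 F#3 C3 A2 G#2.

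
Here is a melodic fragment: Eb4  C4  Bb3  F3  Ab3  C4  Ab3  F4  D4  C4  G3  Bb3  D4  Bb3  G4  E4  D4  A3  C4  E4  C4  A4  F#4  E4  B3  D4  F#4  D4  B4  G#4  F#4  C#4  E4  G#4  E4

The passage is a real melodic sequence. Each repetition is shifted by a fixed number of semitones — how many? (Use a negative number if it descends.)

With a 7-note motive the entries are Eb4, F4, G4, A4, B4, each up a 2nd from the previous.
Eb4→F4 is 65 − 63 = 2 semitones.

2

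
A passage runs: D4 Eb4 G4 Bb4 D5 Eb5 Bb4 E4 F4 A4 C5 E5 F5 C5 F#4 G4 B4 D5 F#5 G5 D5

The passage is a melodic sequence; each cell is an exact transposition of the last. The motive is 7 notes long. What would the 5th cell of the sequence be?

Unit = 7 notes; the statements start on D4, E4, F#4, moving up a 2nd each time.
Extending up a 2nd: G#4 → A#4.
From A#4 the exact shape gives A#4 B4 D#5 F#5 A#5 B5 F#5.

A#4 B4 D#5 F#5 A#5 B5 F#5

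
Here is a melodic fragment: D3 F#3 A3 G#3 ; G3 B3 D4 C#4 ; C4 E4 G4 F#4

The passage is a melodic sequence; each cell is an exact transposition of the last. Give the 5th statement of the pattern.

The 4-note cells begin on D3, G3, C4 — each up a 4th from the last.
Carrying on: F4 → Bb4.
So cell 5 is Bb4 D5 F5 E5.

Bb4 D5 F5 E5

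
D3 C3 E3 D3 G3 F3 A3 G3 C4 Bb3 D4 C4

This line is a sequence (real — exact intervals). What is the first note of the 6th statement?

Taking 4-note groups, the heads are D3, G3, C4: the pattern moves up a 4th.
Extending the heads up a 4th: F4 → Bb4 → Eb5.

Eb5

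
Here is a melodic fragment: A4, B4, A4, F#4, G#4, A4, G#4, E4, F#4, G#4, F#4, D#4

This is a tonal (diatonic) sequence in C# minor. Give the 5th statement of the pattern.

Unit = 4 notes; the statements start on A4, G#4, F#4, moving down a 2nd each time.
Extending down a 2nd: E4 → D#4.
So cell 5 is D#4 E4 D#4 B3.

D#4 E4 D#4 B3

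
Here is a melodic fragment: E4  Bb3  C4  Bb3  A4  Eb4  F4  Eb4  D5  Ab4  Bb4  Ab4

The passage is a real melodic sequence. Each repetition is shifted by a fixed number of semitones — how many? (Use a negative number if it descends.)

Taking 4-note groups, the heads are E4, A4, D5: the pattern moves up a 4th.
E4→A4 is 69 − 64 = 5 semitones.

5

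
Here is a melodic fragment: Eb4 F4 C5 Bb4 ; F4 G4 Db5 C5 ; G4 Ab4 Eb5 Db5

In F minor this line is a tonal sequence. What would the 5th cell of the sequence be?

Unit = 4 notes; the statements start on Eb4, F4, G4, moving up a 2nd each time.
Continuing the starts: Ab4 → Bb4.
Statement 5 starts on Bb4 and keeps the same diatonic contour: Bb4 C5 G5 F5.

Bb4 C5 G5 F5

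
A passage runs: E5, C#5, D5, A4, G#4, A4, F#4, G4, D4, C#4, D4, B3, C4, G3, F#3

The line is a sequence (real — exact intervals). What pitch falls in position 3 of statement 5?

The unit is 5 notes. Position-3 pitches of the 3 shown cells: D5, G4, C4.
Carrying that down a 5th forward: F3 → Bb2.

Bb2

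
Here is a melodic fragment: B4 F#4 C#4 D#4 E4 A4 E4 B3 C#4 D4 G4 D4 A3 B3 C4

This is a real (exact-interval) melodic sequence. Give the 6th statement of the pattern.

Db4 Ab3 Eb3 F3 Gb3

Unit = 5 notes; the statements start on B4, A4, G4, moving down a 2nd each time.
Extending down a 2nd: F4 → Eb4 → Db4.
From Db4 the exact shape gives Db4 Ab3 Eb3 F3 Gb3.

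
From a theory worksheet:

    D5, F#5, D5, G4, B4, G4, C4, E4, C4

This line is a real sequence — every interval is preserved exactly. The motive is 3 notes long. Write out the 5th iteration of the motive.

With a 3-note motive the entries are D5, G4, C4, each down a 5th from the previous.
Carrying on: F3 → Bb2.
Statement 5 starts on Bb2 and keeps the same exact contour: Bb2 D3 Bb2.

Bb2 D3 Bb2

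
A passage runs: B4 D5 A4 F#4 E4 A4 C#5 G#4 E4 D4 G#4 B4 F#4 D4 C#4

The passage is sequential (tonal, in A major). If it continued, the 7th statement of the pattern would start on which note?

The 5-note cells begin on B4, A4, G#4 — each down a 2nd from the last.
Continuing: F#4 → E4 → D4 → C#4. Statement 7 starts on C#4.

C#4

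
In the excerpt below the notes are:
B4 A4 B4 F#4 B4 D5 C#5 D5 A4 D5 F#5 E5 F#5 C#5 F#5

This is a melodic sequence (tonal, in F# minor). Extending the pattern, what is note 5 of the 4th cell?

With 5-note cells, note 5 of each statement runs B4, D5, F#5.
Each moves up a 3rd; the next is A5.

A5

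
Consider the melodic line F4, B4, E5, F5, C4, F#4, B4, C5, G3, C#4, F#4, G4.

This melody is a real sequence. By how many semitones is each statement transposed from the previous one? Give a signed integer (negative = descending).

The 4-note cells begin on F4, C4, G3 — each down a 4th from the last.
F4 to C4 spans -5 semitones.

-5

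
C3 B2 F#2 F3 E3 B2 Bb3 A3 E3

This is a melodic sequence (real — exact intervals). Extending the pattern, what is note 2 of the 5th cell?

G4

With 3-note cells, note 2 of each statement runs B2, E3, A3.
Each moves up a 4th. Continuing: D4 → G4.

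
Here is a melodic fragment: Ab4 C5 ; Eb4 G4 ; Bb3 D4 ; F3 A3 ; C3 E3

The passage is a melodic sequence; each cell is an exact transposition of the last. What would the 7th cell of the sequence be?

The 2-note cells begin on Ab4, Eb4, Bb3, F3, C3 — each down a 4th from the last.
Carrying on: G2 → D2.
From D2 the exact shape gives D2 F#2.

D2 F#2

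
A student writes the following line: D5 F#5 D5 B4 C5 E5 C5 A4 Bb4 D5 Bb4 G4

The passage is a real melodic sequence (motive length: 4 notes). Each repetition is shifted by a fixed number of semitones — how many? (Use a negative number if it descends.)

-2

With a 4-note motive the entries are D5, C5, Bb4, each down a 2nd from the previous.
Counting half-steps from D5 to C5: -2.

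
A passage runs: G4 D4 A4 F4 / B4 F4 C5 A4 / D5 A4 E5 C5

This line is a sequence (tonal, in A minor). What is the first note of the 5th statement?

A5

Taking 4-note groups, the heads are G4, B4, D5: the pattern moves up a 3rd.
Continuing: F5 → A5. Statement 5 starts on A5.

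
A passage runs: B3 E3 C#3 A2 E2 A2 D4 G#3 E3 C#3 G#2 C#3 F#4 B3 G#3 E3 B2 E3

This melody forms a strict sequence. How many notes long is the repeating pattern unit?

6

There are 18 notes; a 6-note unit gives 3 cells:
B3 E3 C#3 A2 E2 A2 | D4 G#3 E3 C#3 G#2 C#3 | F#4 B3 G#3 E3 B2 E3
Every group is a transposition up a 3rd of the one before; no shorter unit works.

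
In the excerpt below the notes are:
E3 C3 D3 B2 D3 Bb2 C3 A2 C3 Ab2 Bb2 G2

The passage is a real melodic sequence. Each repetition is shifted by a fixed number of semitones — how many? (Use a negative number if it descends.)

-2

With a 4-note motive the entries are E3, D3, C3, each down a 2nd from the previous.
E3 to D3 spans -2 semitones.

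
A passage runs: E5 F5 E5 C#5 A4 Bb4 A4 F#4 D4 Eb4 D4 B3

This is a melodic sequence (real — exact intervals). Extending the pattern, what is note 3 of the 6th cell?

F2

Grouping in 4s, the 3rd note of each cell is E5, A4, D4.
Extending down a 5th: G3 → C3 → F2.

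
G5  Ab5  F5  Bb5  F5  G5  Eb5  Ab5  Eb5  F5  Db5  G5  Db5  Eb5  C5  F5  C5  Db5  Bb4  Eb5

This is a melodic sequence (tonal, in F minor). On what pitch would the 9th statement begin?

F4

With a 4-note motive the entries are G5, F5, Eb5, Db5, C5, each down a 2nd from the previous.
Extending the heads down a 2nd: Bb4 → Ab4 → G4 → F4.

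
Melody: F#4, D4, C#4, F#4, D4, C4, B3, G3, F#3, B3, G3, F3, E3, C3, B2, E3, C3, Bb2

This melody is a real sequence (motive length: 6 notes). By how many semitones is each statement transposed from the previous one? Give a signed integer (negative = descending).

With a 6-note motive the entries are F#4, B3, E3, each down a 5th from the previous.
Counting half-steps from F#4 to B3: -7.

-7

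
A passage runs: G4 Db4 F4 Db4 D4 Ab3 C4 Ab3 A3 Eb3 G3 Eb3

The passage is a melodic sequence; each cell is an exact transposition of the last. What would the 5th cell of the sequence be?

B2 F2 A2 F2

Taking 4-note groups, the heads are G4, D4, A3: the pattern moves down a 4th.
Extending down a 4th: E3 → B2.
So cell 5 is B2 F2 A2 F2.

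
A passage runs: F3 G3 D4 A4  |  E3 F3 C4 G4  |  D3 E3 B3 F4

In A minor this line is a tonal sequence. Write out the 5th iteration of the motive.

Taking 4-note groups, the heads are F3, E3, D3: the pattern moves down a 2nd.
Extending down a 2nd: C3 → B2.
So cell 5 is B2 C3 G3 D4.

B2 C3 G3 D4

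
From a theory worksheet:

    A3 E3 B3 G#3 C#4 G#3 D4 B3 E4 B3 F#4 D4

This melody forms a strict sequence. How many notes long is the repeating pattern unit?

4

Try groups of 4 (3 cells in 12 notes):
A3 E3 B3 G#3 | C#4 G#3 D4 B3 | E4 B3 F#4 D4
Every group is a transposition up a 3rd of the one before; no shorter unit works.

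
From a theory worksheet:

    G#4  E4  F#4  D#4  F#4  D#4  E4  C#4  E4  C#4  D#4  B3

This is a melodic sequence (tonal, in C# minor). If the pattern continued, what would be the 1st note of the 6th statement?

With 4-note cells, note 1 of each statement runs G#4, F#4, E4.
Extending down a 2nd: D#4 → C#4 → B3.

B3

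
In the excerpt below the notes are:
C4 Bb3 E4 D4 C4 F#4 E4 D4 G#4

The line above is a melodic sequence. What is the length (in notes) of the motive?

There are 9 notes; a 3-note unit gives 3 cells:
C4 Bb3 E4 | D4 C4 F#4 | E4 D4 G#4
That's a consistent up a 2nd shift per cell, and no other grouping gives one.

3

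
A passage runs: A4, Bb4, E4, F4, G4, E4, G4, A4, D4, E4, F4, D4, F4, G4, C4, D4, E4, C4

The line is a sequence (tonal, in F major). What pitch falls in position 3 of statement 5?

A3

Grouping in 6s, the 3rd note of each cell is E4, D4, C4.
Each moves down a 2nd. Continuing: Bb3 → A3.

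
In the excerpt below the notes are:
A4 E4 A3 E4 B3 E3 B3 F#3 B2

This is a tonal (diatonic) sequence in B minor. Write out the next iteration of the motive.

F#3 C#3 F#2

The 3-note cells begin on A4, E4, B3 — each down a 4th from the last.
So cell 4 is F#3 C#3 F#2.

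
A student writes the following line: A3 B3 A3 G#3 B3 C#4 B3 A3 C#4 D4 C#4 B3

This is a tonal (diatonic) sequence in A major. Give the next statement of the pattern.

D4 E4 D4 C#4

Unit = 4 notes; the statements start on A3, B3, C#4, moving up a 2nd each time.
So cell 4 is D4 E4 D4 C#4.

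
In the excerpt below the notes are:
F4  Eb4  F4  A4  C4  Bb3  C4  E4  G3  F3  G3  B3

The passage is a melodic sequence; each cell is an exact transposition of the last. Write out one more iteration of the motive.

Taking 4-note groups, the heads are F4, C4, G3: the pattern moves down a 4th.
Statement 4 starts on D3 and keeps the same exact contour: D3 C3 D3 F#3.

D3 C3 D3 F#3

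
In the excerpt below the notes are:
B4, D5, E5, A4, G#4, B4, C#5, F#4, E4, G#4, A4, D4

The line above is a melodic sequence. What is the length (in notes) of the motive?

4

12 notes total. Splitting into 3 groups of 4:
B4 D5 E5 A4 | G#4 B4 C#5 F#4 | E4 G#4 A4 D4
That's a consistent down a 3rd shift per cell, and no other grouping gives one.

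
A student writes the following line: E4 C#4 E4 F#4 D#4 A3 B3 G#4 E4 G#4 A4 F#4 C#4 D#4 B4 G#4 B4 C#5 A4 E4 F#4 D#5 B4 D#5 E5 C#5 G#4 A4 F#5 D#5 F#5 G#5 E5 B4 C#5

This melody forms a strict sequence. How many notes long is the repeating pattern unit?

Try groups of 7 (5 cells in 35 notes):
E4 C#4 E4 F#4 D#4 A3 B3 | G#4 E4 G#4 A4 F#4 C#4 D#4 | B4 G#4 B4 C#5 A4 E4 F#4 | D#5 B4 D#5 E5 C#5 G#4 A4 | F#5 D#5 F#5 G#5 E5 B4 C#5
That's a consistent up a 3rd shift per cell, and no other grouping gives one.

7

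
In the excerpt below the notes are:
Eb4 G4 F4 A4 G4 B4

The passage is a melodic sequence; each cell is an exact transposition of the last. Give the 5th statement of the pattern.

Taking 2-note groups, the heads are Eb4, F4, G4: the pattern moves up a 2nd.
Extending up a 2nd: A4 → B4.
From B4 the exact shape gives B4 D#5.

B4 D#5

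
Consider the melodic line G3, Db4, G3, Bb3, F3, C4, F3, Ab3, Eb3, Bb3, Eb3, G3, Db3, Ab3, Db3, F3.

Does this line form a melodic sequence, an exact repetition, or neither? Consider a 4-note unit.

sequence

Each 4-note cell is the previous one transposed down a 2nd.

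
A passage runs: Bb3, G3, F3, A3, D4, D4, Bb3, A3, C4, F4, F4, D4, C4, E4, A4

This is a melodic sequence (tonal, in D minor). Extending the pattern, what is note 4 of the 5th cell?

With 5-note cells, note 4 of each statement runs A3, C4, E4.
Carrying that up a 3rd forward: G4 → Bb4.

Bb4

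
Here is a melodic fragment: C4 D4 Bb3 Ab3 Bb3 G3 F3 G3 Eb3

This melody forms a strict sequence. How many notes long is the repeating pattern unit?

There are 9 notes; a 3-note unit gives 3 cells:
C4 D4 Bb3 | Ab3 Bb3 G3 | F3 G3 Eb3
Every group is a transposition down a 3rd of the one before; no shorter unit works.

3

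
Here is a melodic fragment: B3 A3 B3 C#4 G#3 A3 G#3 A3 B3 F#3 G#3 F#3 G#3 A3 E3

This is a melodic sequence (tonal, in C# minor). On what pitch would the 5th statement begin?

E3

With a 5-note motive the entries are B3, A3, G#3, each down a 2nd from the previous.
Extending the heads down a 2nd: F#3 → E3.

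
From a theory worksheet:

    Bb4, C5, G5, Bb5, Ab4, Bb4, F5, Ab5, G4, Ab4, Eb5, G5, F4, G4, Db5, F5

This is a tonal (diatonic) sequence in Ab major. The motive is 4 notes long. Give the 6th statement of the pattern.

Db4 Eb4 Bb4 Db5

The 4-note cells begin on Bb4, Ab4, G4, F4 — each down a 2nd from the last.
Extending down a 2nd: Eb4 → Db4.
So cell 6 is Db4 Eb4 Bb4 Db5.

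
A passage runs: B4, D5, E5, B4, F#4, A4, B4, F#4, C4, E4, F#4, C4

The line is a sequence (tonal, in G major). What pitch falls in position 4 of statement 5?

D3

With 4-note cells, note 4 of each statement runs B4, F#4, C4.
Carrying that down a 4th forward: G3 → D3.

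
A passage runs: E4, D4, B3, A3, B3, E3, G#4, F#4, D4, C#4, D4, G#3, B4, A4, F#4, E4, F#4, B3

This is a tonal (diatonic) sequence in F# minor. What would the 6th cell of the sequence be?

A5 G#5 E5 D5 E5 A4

With a 6-note motive the entries are E4, G#4, B4, each up a 3rd from the previous.
Extending up a 3rd: D5 → F#5 → A5.
So cell 6 is A5 G#5 E5 D5 E5 A4.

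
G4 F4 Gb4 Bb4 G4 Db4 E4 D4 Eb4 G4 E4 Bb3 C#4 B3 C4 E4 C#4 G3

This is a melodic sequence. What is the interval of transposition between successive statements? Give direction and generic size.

The 6-note cells begin on G4, E4, C#4 — each down a 3rd from the last.
G4 to E4 is down a 3rd.

down a 3rd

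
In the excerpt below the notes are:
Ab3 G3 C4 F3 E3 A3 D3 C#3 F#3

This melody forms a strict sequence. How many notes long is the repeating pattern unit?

3

There are 9 notes; a 3-note unit gives 3 cells:
Ab3 G3 C4 | F3 E3 A3 | D3 C#3 F#3
That's a consistent down a 3rd shift per cell, and no other grouping gives one.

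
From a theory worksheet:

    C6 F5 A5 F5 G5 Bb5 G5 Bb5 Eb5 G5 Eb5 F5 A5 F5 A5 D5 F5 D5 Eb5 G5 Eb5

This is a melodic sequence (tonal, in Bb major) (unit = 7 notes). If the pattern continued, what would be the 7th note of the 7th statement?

A4

The unit is 7 notes. Position-7 pitches of the 3 shown cells: G5, F5, Eb5.
Carrying that down a 2nd forward: D5 → C5 → Bb4 → A4.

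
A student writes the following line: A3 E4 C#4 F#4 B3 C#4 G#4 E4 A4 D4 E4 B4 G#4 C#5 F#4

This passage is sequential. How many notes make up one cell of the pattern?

5

15 notes total. Splitting into 3 groups of 5:
A3 E4 C#4 F#4 B3 | C#4 G#4 E4 A4 D4 | E4 B4 G#4 C#5 F#4
Each cell is the previous one up a 3rd — so the unit is 5 notes.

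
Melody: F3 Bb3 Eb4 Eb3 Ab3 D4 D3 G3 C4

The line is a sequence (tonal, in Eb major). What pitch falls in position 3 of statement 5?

With 3-note cells, note 3 of each statement runs Eb4, D4, C4.
Extending down a 2nd: Bb3 → Ab3.

Ab3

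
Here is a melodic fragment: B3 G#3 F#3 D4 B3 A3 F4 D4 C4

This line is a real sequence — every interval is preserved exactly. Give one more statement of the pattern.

With a 3-note motive the entries are B3, D4, F4, each up a 3rd from the previous.
So cell 4 is Ab4 F4 Eb4.

Ab4 F4 Eb4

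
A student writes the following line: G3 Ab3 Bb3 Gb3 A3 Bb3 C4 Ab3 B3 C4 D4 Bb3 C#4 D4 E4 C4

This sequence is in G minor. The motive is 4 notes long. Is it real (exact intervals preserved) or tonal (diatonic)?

Each cell has the same semitone pattern (1, 2, -4) — intervals are preserved exactly.
And Ab3 lies outside G minor, so the sequence is real rather than tonal.

real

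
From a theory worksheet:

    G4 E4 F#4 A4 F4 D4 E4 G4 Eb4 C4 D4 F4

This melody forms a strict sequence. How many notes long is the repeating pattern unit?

4

12 notes total. Splitting into 3 groups of 4:
G4 E4 F#4 A4 | F4 D4 E4 G4 | Eb4 C4 D4 F4
That's a consistent down a 2nd shift per cell, and no other grouping gives one.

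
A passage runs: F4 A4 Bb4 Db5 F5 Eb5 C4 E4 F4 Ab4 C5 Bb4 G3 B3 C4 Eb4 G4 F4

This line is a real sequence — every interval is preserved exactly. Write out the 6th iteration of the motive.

Unit = 6 notes; the statements start on F4, C4, G3, moving down a 4th each time.
Continuing the starts: D3 → A2 → E2.
From E2 the exact shape gives E2 G#2 A2 C3 E3 D3.

E2 G#2 A2 C3 E3 D3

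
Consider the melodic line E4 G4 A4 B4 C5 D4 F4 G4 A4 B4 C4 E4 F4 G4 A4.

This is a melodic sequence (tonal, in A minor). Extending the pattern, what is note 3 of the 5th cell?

D4

The unit is 5 notes. Position-3 pitches of the 3 shown cells: A4, G4, F4.
Each moves down a 2nd. Continuing: E4 → D4.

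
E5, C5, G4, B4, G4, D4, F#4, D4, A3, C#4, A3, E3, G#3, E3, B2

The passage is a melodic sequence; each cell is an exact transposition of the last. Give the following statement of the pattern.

D#3 B2 F#2

Unit = 3 notes; the statements start on E5, B4, F#4, C#4, G#3, moving down a 4th each time.
From D#3 the exact shape gives D#3 B2 F#2.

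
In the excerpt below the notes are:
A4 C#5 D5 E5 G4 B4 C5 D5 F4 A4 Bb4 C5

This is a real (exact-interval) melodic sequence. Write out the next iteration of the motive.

Eb4 G4 Ab4 Bb4

The 4-note cells begin on A4, G4, F4 — each down a 2nd from the last.
From Eb4 the exact shape gives Eb4 G4 Ab4 Bb4.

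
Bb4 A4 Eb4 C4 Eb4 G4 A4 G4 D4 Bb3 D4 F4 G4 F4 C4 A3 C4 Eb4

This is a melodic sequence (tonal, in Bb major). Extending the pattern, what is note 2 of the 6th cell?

C4

With 6-note cells, note 2 of each statement runs A4, G4, F4.
Extending down a 2nd: Eb4 → D4 → C4.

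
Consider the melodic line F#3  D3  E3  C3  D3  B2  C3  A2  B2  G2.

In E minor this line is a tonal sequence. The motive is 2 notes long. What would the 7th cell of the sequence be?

With a 2-note motive the entries are F#3, E3, D3, C3, B2, each down a 2nd from the previous.
Carrying on: A2 → G2.
So cell 7 is G2 E2.

G2 E2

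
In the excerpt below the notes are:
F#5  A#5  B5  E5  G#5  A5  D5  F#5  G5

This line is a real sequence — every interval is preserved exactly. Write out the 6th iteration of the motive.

Ab4 C5 Db5

With a 3-note motive the entries are F#5, E5, D5, each down a 2nd from the previous.
Extending down a 2nd: C5 → Bb4 → Ab4.
From Ab4 the exact shape gives Ab4 C5 Db5.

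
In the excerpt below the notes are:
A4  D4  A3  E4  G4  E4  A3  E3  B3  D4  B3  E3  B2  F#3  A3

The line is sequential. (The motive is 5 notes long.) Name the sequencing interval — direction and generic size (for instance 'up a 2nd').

down a 4th

Taking 5-note groups, the heads are A4, E4, B3: the pattern moves down a 4th.
A4 to E4 is down a 4th.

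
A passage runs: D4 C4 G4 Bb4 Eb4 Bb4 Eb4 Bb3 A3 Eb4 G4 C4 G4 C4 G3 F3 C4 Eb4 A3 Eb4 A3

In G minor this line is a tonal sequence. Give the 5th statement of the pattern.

C3 Bb2 F3 A3 D3 A3 D3

Unit = 7 notes; the statements start on D4, Bb3, G3, moving down a 3rd each time.
Extending down a 3rd: Eb3 → C3.
From C3 the diatonic shape gives C3 Bb2 F3 A3 D3 A3 D3.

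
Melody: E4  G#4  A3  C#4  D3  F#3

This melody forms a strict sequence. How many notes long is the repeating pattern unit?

Try groups of 2 (3 cells in 6 notes):
E4 G#4 | A3 C#4 | D3 F#3
Every group is a transposition down a 5th of the one before; no shorter unit works.

2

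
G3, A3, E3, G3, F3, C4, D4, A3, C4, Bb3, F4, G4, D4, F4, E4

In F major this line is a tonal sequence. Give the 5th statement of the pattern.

E5 F5 C5 E5 D5

Unit = 5 notes; the statements start on G3, C4, F4, moving up a 4th each time.
Extending up a 4th: Bb4 → E5.
From E5 the diatonic shape gives E5 F5 C5 E5 D5.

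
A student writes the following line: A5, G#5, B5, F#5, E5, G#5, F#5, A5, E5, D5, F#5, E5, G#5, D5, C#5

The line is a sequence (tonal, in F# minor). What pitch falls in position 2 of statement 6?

Grouping in 5s, the 2nd note of each cell is G#5, F#5, E5.
Extending down a 2nd: D5 → C#5 → B4.

B4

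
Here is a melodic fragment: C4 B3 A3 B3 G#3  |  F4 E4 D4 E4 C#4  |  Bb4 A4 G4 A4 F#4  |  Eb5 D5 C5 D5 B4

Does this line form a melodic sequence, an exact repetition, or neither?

sequence

Each 5-note cell is the previous one transposed up a 4th.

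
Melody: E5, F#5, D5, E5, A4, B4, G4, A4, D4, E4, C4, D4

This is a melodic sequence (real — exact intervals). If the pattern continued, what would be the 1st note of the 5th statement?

With 4-note cells, note 1 of each statement runs E5, A4, D4.
Each moves down a 5th. Continuing: G3 → C3.

C3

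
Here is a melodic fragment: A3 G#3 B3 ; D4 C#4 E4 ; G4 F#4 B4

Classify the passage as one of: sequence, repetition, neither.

neither

Note 3 of cell 3 is B4; if this were a sequence it would be A4. No unit length gives a consistent transposition pattern.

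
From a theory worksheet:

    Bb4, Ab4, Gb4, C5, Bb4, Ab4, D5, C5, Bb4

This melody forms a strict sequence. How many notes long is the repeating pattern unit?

3

9 notes total. Splitting into 3 groups of 3:
Bb4 Ab4 Gb4 | C5 Bb4 Ab4 | D5 C5 Bb4
Every group is a transposition up a 2nd of the one before; no shorter unit works.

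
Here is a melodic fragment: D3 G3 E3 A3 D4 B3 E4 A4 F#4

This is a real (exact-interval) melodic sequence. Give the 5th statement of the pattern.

With a 3-note motive the entries are D3, A3, E4, each up a 5th from the previous.
Extending up a 5th: B4 → F#5.
From F#5 the exact shape gives F#5 B5 G#5.

F#5 B5 G#5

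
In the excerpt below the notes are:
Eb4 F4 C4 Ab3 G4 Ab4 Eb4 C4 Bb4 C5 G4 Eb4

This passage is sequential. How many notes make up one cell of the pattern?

4

There are 12 notes; a 4-note unit gives 3 cells:
Eb4 F4 C4 Ab3 | G4 Ab4 Eb4 C4 | Bb4 C5 G4 Eb4
Every group is a transposition up a 3rd of the one before; no shorter unit works.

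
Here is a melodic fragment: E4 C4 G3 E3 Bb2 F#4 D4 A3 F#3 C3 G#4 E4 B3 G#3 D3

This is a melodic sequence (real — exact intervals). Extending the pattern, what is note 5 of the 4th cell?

E3

Grouping in 5s, the 5th note of each cell is Bb2, C3, D3.
One more up a 2nd gives E3.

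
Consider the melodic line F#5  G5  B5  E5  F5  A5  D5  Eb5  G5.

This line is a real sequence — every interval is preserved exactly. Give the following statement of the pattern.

Unit = 3 notes; the statements start on F#5, E5, D5, moving down a 2nd each time.
Statement 4 starts on C5 and keeps the same exact contour: C5 Db5 F5.

C5 Db5 F5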